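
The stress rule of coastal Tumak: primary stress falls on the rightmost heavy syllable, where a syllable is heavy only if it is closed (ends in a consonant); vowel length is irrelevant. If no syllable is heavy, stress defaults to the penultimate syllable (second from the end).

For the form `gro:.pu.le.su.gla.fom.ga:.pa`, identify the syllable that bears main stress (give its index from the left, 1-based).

6

Weights: 1 gro: L, 2 pu L, 3 le L, 4 su L, 5 gla L, 6 fom H, 7 ga: L, 8 pa L.
Heavy syllables in the domain: 6. The rightmost is syllable 6 (fom).
Primary stress: syllable 6 → gro:.pu.le.su.gla.ˈfom.ga:.pa.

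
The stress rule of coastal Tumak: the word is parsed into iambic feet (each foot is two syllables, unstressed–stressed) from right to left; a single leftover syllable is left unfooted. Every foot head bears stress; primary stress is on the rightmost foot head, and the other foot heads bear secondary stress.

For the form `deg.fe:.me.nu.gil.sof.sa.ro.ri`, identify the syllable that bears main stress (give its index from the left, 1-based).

Parse right to left into iambic (σˈσ) feet: deg (fe:.ˈme) (nu.ˈgil) (sof.ˈsa) (ro.ˈri). Syllable 1 is left unfooted.
Foot heads (stressed positions): 3, 5, 7, 9.
End Rule Rightmost: primary stress on the rightmost head = syllable 9.
Primary stress: syllable 9 → deg.fe:.me.nu.gil.sof.sa.ro.ˈri.

9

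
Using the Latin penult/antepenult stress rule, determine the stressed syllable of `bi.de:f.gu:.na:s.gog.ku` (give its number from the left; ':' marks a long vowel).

Classical Latin: stress the penult if heavy (long vowel or closed), else the antepenult.
Weights: 4 na:s H, 5 gog H, 6 ku L.
The penult (syllable 5, gog) is heavy, so it takes stress.
Stress on syllable 5: bi.de:f.gu:.na:s.ˈgog.ku.

5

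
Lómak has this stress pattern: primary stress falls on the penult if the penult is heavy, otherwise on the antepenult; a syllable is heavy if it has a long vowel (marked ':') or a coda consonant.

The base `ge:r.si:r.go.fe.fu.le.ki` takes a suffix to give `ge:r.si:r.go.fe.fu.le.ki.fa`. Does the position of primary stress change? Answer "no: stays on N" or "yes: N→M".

yes: 5→6

Base `ge:r.si:r.go.fe.fu.le.ki` (7 syllables):
  Weights: 5 fu L, 6 le L, 7 ki L.
  The penult (syllable 6, le) is light, so stress falls on the antepenult (syllable 5, fu).
  → primary stress on syllable 5.
Suffixed `ge:r.si:r.go.fe.fu.le.ki.fa` (8 syllables):
  Weights: 6 le L, 7 ki L, 8 fa L.
  The penult (syllable 7, ki) is light, so stress falls on the antepenult (syllable 6, le).
  → primary stress on syllable 6.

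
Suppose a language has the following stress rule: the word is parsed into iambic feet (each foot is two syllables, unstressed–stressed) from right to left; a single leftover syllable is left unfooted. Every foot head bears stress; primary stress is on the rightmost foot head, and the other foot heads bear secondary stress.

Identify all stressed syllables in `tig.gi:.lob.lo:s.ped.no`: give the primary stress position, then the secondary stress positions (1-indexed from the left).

Parse right to left into iambic (σˈσ) feet: (tig.ˈgi:) (lob.ˈlo:s) (ped.ˈno).
Foot heads (stressed positions): 2, 4, 6.
End Rule Rightmost: primary stress on the rightmost head = syllable 6.
Secondary stress on 2, 4: tig.ˌgi:.lob.ˌlo:s.ped.ˈno.

primary 6, secondary 2, 4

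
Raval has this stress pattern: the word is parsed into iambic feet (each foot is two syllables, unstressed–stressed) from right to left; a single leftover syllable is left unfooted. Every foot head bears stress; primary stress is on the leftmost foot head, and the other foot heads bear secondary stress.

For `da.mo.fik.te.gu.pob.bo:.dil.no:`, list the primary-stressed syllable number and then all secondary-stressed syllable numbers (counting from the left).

primary 3, secondary 5, 7, 9

Parse right to left into iambic (σˈσ) feet: da (mo.ˈfik) (te.ˈgu) (pob.ˈbo:) (dil.ˈno:). Syllable 1 is left unfooted.
Foot heads (stressed positions): 3, 5, 7, 9.
End Rule Leftmost: primary stress on the leftmost head = syllable 3.
Secondary stress on 5, 7, 9: da.mo.ˈfik.te.ˌgu.pob.ˌbo:.dil.ˌno:.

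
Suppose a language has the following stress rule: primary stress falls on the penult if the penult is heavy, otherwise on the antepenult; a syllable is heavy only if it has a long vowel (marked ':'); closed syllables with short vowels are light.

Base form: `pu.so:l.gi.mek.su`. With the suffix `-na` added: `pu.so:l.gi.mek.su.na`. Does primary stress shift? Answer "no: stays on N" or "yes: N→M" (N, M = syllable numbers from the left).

Base `pu.so:l.gi.mek.su` (5 syllables):
  Weights: 3 gi L, 4 mek L, 5 su L.
  The penult (syllable 4, mek) is light, so stress falls on the antepenult (syllable 3, gi).
  → primary stress on syllable 3.
Suffixed `pu.so:l.gi.mek.su.na` (6 syllables):
  Weights: 4 mek L, 5 su L, 6 na L.
  The penult (syllable 5, su) is light, so stress falls on the antepenult (syllable 4, mek).
  → primary stress on syllable 4.

yes: 3→4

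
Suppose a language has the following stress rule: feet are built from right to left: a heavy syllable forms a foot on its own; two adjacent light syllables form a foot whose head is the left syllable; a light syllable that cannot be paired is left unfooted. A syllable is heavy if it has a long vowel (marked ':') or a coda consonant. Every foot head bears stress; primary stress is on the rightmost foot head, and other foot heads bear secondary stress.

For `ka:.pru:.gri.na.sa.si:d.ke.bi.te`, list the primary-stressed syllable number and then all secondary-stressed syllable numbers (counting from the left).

primary 8, secondary 1, 2, 4, 6

Weights: 1 ka: H, 2 pru: H, 3 gri L, 4 na L, 5 sa L, 6 si:d H, 7 ke L, 8 bi L, 9 te L.
Parse right to left (heavy = foot alone; LL = one foot; stranded L unfooted): (ˈka:) (ˈpru:) gri (ˈna.sa) (ˈsi:d) ke (ˈbi.te).
Foot heads: 1, 2, 4, 6, 8.
Primary stress on the rightmost head = syllable 8.
Secondary stress on 1, 2, 4, 6: ˌka:.ˌpru:.gri.ˌna.sa.ˌsi:d.ke.ˈbi.te.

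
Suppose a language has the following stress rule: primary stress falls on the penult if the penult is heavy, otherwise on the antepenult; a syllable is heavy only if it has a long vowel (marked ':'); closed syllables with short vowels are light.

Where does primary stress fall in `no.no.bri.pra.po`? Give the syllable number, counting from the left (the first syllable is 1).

Weights: 3 bri L, 4 pra L, 5 po L.
The penult (syllable 4, pra) is light, so stress falls on the antepenult (syllable 3, bri).
Primary stress: syllable 3 → no.no.ˈbri.pra.po.

3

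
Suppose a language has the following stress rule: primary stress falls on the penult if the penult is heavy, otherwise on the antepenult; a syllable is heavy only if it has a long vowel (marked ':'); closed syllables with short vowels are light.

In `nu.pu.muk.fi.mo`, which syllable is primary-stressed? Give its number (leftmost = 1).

Weights: 3 muk L, 4 fi L, 5 mo L.
The penult (syllable 4, fi) is light, so stress falls on the antepenult (syllable 3, muk).
Primary stress: syllable 3 → nu.pu.ˈmuk.fi.mo.

3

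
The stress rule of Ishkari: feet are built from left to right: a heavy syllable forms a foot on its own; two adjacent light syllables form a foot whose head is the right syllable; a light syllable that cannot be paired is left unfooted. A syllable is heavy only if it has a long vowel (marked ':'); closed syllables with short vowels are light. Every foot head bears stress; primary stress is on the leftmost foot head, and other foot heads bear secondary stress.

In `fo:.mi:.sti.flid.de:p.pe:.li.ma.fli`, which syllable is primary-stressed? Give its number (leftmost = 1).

Weights: 1 fo: H, 2 mi: H, 3 sti L, 4 flid L, 5 de:p H, 6 pe: H, 7 li L, 8 ma L, 9 fli L.
Parse left to right (heavy = foot alone; LL = one foot; stranded L unfooted): (ˈfo:) (ˈmi:) (sti.ˈflid) (ˈde:p) (ˈpe:) (li.ˈma) fli.
Foot heads: 1, 2, 4, 5, 6, 8.
Primary stress on the leftmost head = syllable 1.
Primary stress: syllable 1 → ˈfo:.mi:.sti.flid.de:p.pe:.li.ma.fli.

1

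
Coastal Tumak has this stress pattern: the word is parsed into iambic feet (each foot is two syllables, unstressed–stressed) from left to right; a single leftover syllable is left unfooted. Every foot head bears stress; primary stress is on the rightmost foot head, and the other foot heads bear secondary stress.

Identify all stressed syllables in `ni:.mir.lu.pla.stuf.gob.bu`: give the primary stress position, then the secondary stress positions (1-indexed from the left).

Parse left to right into iambic (σˈσ) feet: (ni:.ˈmir) (lu.ˈpla) (stuf.ˈgob) bu. Syllable 7 is left unfooted.
Foot heads (stressed positions): 2, 4, 6.
End Rule Rightmost: primary stress on the rightmost head = syllable 6.
Secondary stress on 2, 4: ni:.ˌmir.lu.ˌpla.stuf.ˈgob.bu.

primary 6, secondary 2, 4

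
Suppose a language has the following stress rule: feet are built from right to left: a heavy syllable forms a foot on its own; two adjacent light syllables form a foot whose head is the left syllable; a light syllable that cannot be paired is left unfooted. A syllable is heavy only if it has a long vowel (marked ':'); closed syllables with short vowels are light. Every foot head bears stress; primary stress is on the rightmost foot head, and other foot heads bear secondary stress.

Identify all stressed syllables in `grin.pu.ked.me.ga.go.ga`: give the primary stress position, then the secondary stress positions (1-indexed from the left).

primary 6, secondary 2, 4

Weights: 1 grin L, 2 pu L, 3 ked L, 4 me L, 5 ga L, 6 go L, 7 ga L.
Parse right to left (heavy = foot alone; LL = one foot; stranded L unfooted): grin (ˈpu.ked) (ˈme.ga) (ˈgo.ga).
Foot heads: 2, 4, 6.
Primary stress on the rightmost head = syllable 6.
Secondary stress on 2, 4: grin.ˌpu.ked.ˌme.ga.ˈgo.ga.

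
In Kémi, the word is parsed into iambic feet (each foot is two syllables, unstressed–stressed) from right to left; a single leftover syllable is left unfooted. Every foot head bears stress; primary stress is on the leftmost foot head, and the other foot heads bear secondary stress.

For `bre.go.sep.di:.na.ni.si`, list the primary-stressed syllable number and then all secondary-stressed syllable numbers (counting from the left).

Parse right to left into iambic (σˈσ) feet: bre (go.ˈsep) (di:.ˈna) (ni.ˈsi). Syllable 1 is left unfooted.
Foot heads (stressed positions): 3, 5, 7.
End Rule Leftmost: primary stress on the leftmost head = syllable 3.
Secondary stress on 5, 7: bre.go.ˈsep.di:.ˌna.ni.ˌsi.

primary 3, secondary 5, 7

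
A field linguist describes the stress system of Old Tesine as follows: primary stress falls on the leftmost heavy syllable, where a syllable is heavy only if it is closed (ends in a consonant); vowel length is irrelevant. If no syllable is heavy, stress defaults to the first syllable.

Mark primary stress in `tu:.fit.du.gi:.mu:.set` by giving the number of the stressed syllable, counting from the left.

2

Weights: 1 tu: L, 2 fit H, 3 du L, 4 gi: L, 5 mu: L, 6 set H.
Heavy syllables in the domain: 2, 6. The leftmost is syllable 2 (fit).
Primary stress: syllable 2 → tu:.ˈfit.du.gi:.mu:.set.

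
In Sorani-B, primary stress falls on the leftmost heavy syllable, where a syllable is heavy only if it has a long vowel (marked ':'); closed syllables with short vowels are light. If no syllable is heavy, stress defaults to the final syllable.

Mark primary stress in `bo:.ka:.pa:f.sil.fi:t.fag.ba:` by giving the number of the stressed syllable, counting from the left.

Weights: 1 bo: H, 2 ka: H, 3 pa:f H, 4 sil L, 5 fi:t H, 6 fag L, 7 ba: H.
Heavy syllables in the domain: 1, 2, 3, 5, 7. The leftmost is syllable 1 (bo:).
Primary stress: syllable 1 → ˈbo:.ka:.pa:f.sil.fi:t.fag.ba:.

1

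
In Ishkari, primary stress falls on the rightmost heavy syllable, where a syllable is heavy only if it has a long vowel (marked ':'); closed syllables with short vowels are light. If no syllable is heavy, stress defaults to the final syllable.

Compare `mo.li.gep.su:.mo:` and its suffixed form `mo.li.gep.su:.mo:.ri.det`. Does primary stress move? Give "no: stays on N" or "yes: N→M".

no: stays on 5

Base `mo.li.gep.su:.mo:` (5 syllables):
  Weights: 1 mo L, 2 li L, 3 gep L, 4 su: H, 5 mo: H.
  Heavy syllables in the domain: 4, 5. The rightmost is syllable 5 (mo:).
  → primary stress on syllable 5.
Suffixed `mo.li.gep.su:.mo:.ri.det` (7 syllables):
  Weights: 1 mo L, 2 li L, 3 gep L, 4 su: H, 5 mo: H, 6 ri L, 7 det L.
  Heavy syllables in the domain: 4, 5. The rightmost is syllable 5 (mo:).
  → primary stress on syllable 5.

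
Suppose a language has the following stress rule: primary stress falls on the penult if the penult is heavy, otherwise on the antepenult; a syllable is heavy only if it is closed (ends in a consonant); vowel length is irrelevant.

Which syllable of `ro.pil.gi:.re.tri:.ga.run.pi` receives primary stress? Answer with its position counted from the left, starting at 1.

7

Weights: 6 ga L, 7 run H, 8 pi L.
The penult (syllable 7, run) is heavy, so it takes stress.
Primary stress: syllable 7 → ro.pil.gi:.re.tri:.ga.ˈrun.pi.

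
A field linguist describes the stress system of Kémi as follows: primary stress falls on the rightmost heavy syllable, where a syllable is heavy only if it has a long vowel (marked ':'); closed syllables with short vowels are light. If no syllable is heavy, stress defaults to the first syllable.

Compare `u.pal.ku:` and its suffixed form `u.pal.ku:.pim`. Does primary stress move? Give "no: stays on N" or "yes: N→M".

no: stays on 3

Base `u.pal.ku:` (3 syllables):
  Weights: 1 u L, 2 pal L, 3 ku: H.
  Heavy syllables in the domain: 3. The rightmost is syllable 3 (ku:).
  → primary stress on syllable 3.
Suffixed `u.pal.ku:.pim` (4 syllables):
  Weights: 1 u L, 2 pal L, 3 ku: H, 4 pim L.
  Heavy syllables in the domain: 3. The rightmost is syllable 3 (ku:).
  → primary stress on syllable 3.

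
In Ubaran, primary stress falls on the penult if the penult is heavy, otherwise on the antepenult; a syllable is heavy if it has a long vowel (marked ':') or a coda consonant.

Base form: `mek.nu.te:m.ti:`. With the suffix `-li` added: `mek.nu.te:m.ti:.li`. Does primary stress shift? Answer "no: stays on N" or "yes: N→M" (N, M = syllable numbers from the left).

yes: 3→4

Base `mek.nu.te:m.ti:` (4 syllables):
  Weights: 2 nu L, 3 te:m H, 4 ti: H.
  The penult (syllable 3, te:m) is heavy, so it takes stress.
  → primary stress on syllable 3.
Suffixed `mek.nu.te:m.ti:.li` (5 syllables):
  Weights: 3 te:m H, 4 ti: H, 5 li L.
  The penult (syllable 4, ti:) is heavy, so it takes stress.
  → primary stress on syllable 4.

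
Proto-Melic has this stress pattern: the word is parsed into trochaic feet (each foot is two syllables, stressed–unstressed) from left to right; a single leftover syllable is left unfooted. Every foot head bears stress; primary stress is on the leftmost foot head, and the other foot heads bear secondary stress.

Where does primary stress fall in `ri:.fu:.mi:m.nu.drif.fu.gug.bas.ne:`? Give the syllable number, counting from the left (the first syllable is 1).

1

Parse left to right into trochaic (ˈσσ) feet: (ˈri:.fu:) (ˈmi:m.nu) (ˈdrif.fu) (ˈgug.bas) ne:. Syllable 9 is left unfooted.
Foot heads (stressed positions): 1, 3, 5, 7.
End Rule Leftmost: primary stress on the leftmost head = syllable 1.
Primary stress: syllable 1 → ˈri:.fu:.mi:m.nu.drif.fu.gug.bas.ne:.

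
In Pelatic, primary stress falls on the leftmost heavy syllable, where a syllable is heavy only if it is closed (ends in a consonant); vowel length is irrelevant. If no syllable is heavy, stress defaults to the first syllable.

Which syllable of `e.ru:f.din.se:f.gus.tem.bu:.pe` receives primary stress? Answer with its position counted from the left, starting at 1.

2

Weights: 1 e L, 2 ru:f H, 3 din H, 4 se:f H, 5 gus H, 6 tem H, 7 bu: L, 8 pe L.
Heavy syllables in the domain: 2, 3, 4, 5, 6. The leftmost is syllable 2 (ru:f).
Primary stress: syllable 2 → e.ˈru:f.din.se:f.gus.tem.bu:.pe.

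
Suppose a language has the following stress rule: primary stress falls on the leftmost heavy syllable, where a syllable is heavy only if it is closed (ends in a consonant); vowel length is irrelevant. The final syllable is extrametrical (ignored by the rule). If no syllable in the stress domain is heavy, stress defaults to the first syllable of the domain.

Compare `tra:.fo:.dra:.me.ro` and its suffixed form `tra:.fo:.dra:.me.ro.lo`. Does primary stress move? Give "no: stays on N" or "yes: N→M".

no: stays on 1

Base `tra:.fo:.dra:.me.ro` (5 syllables):
  The final syllable (5, ro) is extrametrical; the stress domain is syllables 1–4.
  Weights: 1 tra: L, 2 fo: L, 3 dra: L, 4 me L.
  No heavy syllable in the domain; default to the first syllable of the domain = syllable 1.
  → primary stress on syllable 1.
Suffixed `tra:.fo:.dra:.me.ro.lo` (6 syllables):
  The final syllable (6, lo) is extrametrical; the stress domain is syllables 1–5.
  Weights: 1 tra: L, 2 fo: L, 3 dra: L, 4 me L, 5 ro L.
  No heavy syllable in the domain; default to the first syllable of the domain = syllable 1.
  → primary stress on syllable 1.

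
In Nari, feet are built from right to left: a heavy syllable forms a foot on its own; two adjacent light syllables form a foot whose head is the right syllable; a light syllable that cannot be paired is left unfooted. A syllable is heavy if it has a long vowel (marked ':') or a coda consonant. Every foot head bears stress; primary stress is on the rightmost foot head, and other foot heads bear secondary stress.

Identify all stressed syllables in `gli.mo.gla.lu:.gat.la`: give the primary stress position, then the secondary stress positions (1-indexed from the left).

primary 5, secondary 3, 4

Weights: 1 gli L, 2 mo L, 3 gla L, 4 lu: H, 5 gat H, 6 la L.
Parse right to left (heavy = foot alone; LL = one foot; stranded L unfooted): gli (mo.ˈgla) (ˈlu:) (ˈgat) la.
Foot heads: 3, 4, 5.
Primary stress on the rightmost head = syllable 5.
Secondary stress on 3, 4: gli.mo.ˌgla.ˌlu:.ˈgat.la.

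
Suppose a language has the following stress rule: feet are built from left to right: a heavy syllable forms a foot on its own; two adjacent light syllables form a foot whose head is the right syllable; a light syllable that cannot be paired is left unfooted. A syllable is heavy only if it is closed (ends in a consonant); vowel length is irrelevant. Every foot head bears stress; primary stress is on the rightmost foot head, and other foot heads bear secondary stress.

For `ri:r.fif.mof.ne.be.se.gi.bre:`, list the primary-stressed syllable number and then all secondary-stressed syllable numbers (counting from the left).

primary 7, secondary 1, 2, 3, 5

Weights: 1 ri:r H, 2 fif H, 3 mof H, 4 ne L, 5 be L, 6 se L, 7 gi L, 8 bre: L.
Parse left to right (heavy = foot alone; LL = one foot; stranded L unfooted): (ˈri:r) (ˈfif) (ˈmof) (ne.ˈbe) (se.ˈgi) bre:.
Foot heads: 1, 2, 3, 5, 7.
Primary stress on the rightmost head = syllable 7.
Secondary stress on 1, 2, 3, 5: ˌri:r.ˌfif.ˌmof.ne.ˌbe.se.ˈgi.bre:.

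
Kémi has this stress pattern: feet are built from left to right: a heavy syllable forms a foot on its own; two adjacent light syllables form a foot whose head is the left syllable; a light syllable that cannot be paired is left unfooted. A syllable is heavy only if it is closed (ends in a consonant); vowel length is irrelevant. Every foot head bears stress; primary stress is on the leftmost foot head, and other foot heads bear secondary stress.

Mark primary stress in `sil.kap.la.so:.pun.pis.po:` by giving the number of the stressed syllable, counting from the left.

Weights: 1 sil H, 2 kap H, 3 la L, 4 so: L, 5 pun H, 6 pis H, 7 po: L.
Parse left to right (heavy = foot alone; LL = one foot; stranded L unfooted): (ˈsil) (ˈkap) (ˈla.so:) (ˈpun) (ˈpis) po:.
Foot heads: 1, 2, 3, 5, 6.
Primary stress on the leftmost head = syllable 1.
Primary stress: syllable 1 → ˈsil.kap.la.so:.pun.pis.po:.

1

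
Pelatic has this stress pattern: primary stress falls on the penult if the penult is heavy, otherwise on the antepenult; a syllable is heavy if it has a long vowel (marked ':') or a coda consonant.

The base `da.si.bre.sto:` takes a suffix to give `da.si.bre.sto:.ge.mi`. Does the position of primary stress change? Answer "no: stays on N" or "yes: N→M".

yes: 2→4

Base `da.si.bre.sto:` (4 syllables):
  Weights: 2 si L, 3 bre L, 4 sto: H.
  The penult (syllable 3, bre) is light, so stress falls on the antepenult (syllable 2, si).
  → primary stress on syllable 2.
Suffixed `da.si.bre.sto:.ge.mi` (6 syllables):
  Weights: 4 sto: H, 5 ge L, 6 mi L.
  The penult (syllable 5, ge) is light, so stress falls on the antepenult (syllable 4, sto:).
  → primary stress on syllable 4.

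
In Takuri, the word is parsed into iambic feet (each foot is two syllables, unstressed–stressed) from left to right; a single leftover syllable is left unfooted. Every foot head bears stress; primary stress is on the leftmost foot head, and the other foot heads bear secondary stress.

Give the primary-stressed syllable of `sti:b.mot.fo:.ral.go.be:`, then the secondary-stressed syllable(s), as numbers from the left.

Parse left to right into iambic (σˈσ) feet: (sti:b.ˈmot) (fo:.ˈral) (go.ˈbe:).
Foot heads (stressed positions): 2, 4, 6.
End Rule Leftmost: primary stress on the leftmost head = syllable 2.
Secondary stress on 4, 6: sti:b.ˈmot.fo:.ˌral.go.ˌbe:.

primary 2, secondary 4, 6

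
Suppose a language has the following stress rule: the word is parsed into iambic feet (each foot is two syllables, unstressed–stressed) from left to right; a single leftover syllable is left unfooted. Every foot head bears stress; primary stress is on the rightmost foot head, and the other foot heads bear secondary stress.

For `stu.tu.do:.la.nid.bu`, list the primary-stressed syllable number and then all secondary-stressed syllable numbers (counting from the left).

Parse left to right into iambic (σˈσ) feet: (stu.ˈtu) (do:.ˈla) (nid.ˈbu).
Foot heads (stressed positions): 2, 4, 6.
End Rule Rightmost: primary stress on the rightmost head = syllable 6.
Secondary stress on 2, 4: stu.ˌtu.do:.ˌla.nid.ˈbu.

primary 6, secondary 2, 4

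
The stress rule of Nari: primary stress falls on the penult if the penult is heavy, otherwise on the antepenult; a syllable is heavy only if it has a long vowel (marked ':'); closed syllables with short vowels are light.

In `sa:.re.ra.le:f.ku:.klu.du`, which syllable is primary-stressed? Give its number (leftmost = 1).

5

Weights: 5 ku: H, 6 klu L, 7 du L.
The penult (syllable 6, klu) is light, so stress falls on the antepenult (syllable 5, ku:).
Primary stress: syllable 5 → sa:.re.ra.le:f.ˈku:.klu.du.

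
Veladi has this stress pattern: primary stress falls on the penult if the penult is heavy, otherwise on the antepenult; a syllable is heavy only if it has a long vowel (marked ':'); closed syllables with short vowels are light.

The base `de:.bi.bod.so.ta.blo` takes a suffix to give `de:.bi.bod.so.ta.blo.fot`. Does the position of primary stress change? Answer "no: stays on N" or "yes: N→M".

Base `de:.bi.bod.so.ta.blo` (6 syllables):
  Weights: 4 so L, 5 ta L, 6 blo L.
  The penult (syllable 5, ta) is light, so stress falls on the antepenult (syllable 4, so).
  → primary stress on syllable 4.
Suffixed `de:.bi.bod.so.ta.blo.fot` (7 syllables):
  Weights: 5 ta L, 6 blo L, 7 fot L.
  The penult (syllable 6, blo) is light, so stress falls on the antepenult (syllable 5, ta).
  → primary stress on syllable 5.

yes: 4→5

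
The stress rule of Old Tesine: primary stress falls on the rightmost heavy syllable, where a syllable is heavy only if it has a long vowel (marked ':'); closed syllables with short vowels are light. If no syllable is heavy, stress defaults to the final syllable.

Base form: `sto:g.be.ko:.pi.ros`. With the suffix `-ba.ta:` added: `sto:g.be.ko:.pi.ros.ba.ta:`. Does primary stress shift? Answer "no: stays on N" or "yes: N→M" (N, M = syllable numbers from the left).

yes: 3→7

Base `sto:g.be.ko:.pi.ros` (5 syllables):
  Weights: 1 sto:g H, 2 be L, 3 ko: H, 4 pi L, 5 ros L.
  Heavy syllables in the domain: 1, 3. The rightmost is syllable 3 (ko:).
  → primary stress on syllable 3.
Suffixed `sto:g.be.ko:.pi.ros.ba.ta:` (7 syllables):
  Weights: 1 sto:g H, 2 be L, 3 ko: H, 4 pi L, 5 ros L, 6 ba L, 7 ta: H.
  Heavy syllables in the domain: 1, 3, 7. The rightmost is syllable 7 (ta:).
  → primary stress on syllable 7.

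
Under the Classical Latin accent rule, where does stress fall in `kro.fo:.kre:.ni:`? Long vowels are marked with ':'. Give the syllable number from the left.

Classical Latin: stress the penult if heavy (long vowel or closed), else the antepenult.
Weights: 2 fo: H, 3 kre: H, 4 ni: H.
The penult (syllable 3, kre:) is heavy, so it takes stress.
Stress on syllable 3: kro.fo:.ˈkre:.ni:.

3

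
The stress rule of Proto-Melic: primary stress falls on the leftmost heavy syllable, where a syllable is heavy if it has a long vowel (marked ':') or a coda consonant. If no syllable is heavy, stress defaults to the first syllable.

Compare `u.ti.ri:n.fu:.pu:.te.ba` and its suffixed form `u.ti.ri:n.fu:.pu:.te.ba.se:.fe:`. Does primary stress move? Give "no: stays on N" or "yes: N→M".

Base `u.ti.ri:n.fu:.pu:.te.ba` (7 syllables):
  Weights: 1 u L, 2 ti L, 3 ri:n H, 4 fu: H, 5 pu: H, 6 te L, 7 ba L.
  Heavy syllables in the domain: 3, 4, 5. The leftmost is syllable 3 (ri:n).
  → primary stress on syllable 3.
Suffixed `u.ti.ri:n.fu:.pu:.te.ba.se:.fe:` (9 syllables):
  Weights: 1 u L, 2 ti L, 3 ri:n H, 4 fu: H, 5 pu: H, 6 te L, 7 ba L, 8 se: H, 9 fe: H.
  Heavy syllables in the domain: 3, 4, 5, 8, 9. The leftmost is syllable 3 (ri:n).
  → primary stress on syllable 3.

no: stays on 3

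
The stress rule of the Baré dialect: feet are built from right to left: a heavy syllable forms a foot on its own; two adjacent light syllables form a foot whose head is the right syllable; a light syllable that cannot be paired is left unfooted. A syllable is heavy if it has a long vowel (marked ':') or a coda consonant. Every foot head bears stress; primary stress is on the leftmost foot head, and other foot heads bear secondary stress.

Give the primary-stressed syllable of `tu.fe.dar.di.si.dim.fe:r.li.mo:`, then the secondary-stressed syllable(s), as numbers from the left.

Weights: 1 tu L, 2 fe L, 3 dar H, 4 di L, 5 si L, 6 dim H, 7 fe:r H, 8 li L, 9 mo: H.
Parse right to left (heavy = foot alone; LL = one foot; stranded L unfooted): (tu.ˈfe) (ˈdar) (di.ˈsi) (ˈdim) (ˈfe:r) li (ˈmo:).
Foot heads: 2, 3, 5, 6, 7, 9.
Primary stress on the leftmost head = syllable 2.
Secondary stress on 3, 5, 6, 7, 9: tu.ˈfe.ˌdar.di.ˌsi.ˌdim.ˌfe:r.li.ˌmo:.

primary 2, secondary 3, 5, 6, 7, 9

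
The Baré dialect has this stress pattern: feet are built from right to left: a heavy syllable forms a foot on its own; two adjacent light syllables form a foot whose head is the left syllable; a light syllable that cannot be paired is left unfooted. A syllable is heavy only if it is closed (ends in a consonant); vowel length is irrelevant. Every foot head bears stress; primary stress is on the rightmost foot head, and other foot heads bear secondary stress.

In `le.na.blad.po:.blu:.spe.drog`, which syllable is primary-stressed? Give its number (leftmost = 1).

7

Weights: 1 le L, 2 na L, 3 blad H, 4 po: L, 5 blu: L, 6 spe L, 7 drog H.
Parse right to left (heavy = foot alone; LL = one foot; stranded L unfooted): (ˈle.na) (ˈblad) po: (ˈblu:.spe) (ˈdrog).
Foot heads: 1, 3, 5, 7.
Primary stress on the rightmost head = syllable 7.
Primary stress: syllable 7 → le.na.blad.po:.blu:.spe.ˈdrog.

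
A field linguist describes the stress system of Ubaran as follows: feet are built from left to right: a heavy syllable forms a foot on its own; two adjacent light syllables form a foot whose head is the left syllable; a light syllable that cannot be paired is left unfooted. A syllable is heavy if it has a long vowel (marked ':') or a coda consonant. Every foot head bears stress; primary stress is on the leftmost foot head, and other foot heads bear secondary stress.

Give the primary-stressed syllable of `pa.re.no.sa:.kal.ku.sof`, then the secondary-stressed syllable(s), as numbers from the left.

Weights: 1 pa L, 2 re L, 3 no L, 4 sa: H, 5 kal H, 6 ku L, 7 sof H.
Parse left to right (heavy = foot alone; LL = one foot; stranded L unfooted): (ˈpa.re) no (ˈsa:) (ˈkal) ku (ˈsof).
Foot heads: 1, 4, 5, 7.
Primary stress on the leftmost head = syllable 1.
Secondary stress on 4, 5, 7: ˈpa.re.no.ˌsa:.ˌkal.ku.ˌsof.

primary 1, secondary 4, 5, 7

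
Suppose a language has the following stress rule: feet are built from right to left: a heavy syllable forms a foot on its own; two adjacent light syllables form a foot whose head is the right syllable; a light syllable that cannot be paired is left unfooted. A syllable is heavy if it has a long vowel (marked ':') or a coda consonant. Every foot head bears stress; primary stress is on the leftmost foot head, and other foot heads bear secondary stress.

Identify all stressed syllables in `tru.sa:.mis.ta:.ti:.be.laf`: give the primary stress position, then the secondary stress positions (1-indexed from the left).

primary 2, secondary 3, 4, 5, 7

Weights: 1 tru L, 2 sa: H, 3 mis H, 4 ta: H, 5 ti: H, 6 be L, 7 laf H.
Parse right to left (heavy = foot alone; LL = one foot; stranded L unfooted): tru (ˈsa:) (ˈmis) (ˈta:) (ˈti:) be (ˈlaf).
Foot heads: 2, 3, 4, 5, 7.
Primary stress on the leftmost head = syllable 2.
Secondary stress on 3, 4, 5, 7: tru.ˈsa:.ˌmis.ˌta:.ˌti:.be.ˌlaf.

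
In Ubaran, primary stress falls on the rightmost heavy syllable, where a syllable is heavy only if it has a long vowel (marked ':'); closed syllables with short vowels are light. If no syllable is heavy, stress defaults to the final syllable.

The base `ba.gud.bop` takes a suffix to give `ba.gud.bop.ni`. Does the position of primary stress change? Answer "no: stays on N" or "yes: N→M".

Base `ba.gud.bop` (3 syllables):
  Weights: 1 ba L, 2 gud L, 3 bop L.
  No heavy syllable in the domain; default to the final syllable = syllable 3.
  → primary stress on syllable 3.
Suffixed `ba.gud.bop.ni` (4 syllables):
  Weights: 1 ba L, 2 gud L, 3 bop L, 4 ni L.
  No heavy syllable in the domain; default to the final syllable = syllable 4.
  → primary stress on syllable 4.

yes: 3→4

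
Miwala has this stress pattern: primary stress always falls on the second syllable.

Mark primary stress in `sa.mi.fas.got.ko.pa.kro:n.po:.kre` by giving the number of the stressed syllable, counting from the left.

The word has 9 syllables; the second syllable is syllable 2 (mi).
Primary stress: syllable 2 → sa.ˈmi.fas.got.ko.pa.kro:n.po:.kre.

2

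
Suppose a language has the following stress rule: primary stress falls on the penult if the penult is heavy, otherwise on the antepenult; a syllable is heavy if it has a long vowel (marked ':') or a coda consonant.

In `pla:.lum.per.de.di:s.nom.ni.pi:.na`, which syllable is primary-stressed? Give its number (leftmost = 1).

Weights: 7 ni L, 8 pi: H, 9 na L.
The penult (syllable 8, pi:) is heavy, so it takes stress.
Primary stress: syllable 8 → pla:.lum.per.de.di:s.nom.ni.ˈpi:.na.

8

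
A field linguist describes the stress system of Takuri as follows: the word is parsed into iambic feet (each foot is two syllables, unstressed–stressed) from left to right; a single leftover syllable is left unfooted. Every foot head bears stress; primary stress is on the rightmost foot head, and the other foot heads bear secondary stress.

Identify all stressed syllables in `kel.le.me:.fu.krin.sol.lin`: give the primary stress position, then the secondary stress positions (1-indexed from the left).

Parse left to right into iambic (σˈσ) feet: (kel.ˈle) (me:.ˈfu) (krin.ˈsol) lin. Syllable 7 is left unfooted.
Foot heads (stressed positions): 2, 4, 6.
End Rule Rightmost: primary stress on the rightmost head = syllable 6.
Secondary stress on 2, 4: kel.ˌle.me:.ˌfu.krin.ˈsol.lin.

primary 6, secondary 2, 4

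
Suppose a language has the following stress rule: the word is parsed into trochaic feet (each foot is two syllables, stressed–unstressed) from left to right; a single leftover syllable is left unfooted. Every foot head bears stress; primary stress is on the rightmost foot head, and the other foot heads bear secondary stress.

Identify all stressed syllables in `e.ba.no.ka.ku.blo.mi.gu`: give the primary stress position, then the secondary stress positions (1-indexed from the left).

primary 7, secondary 1, 3, 5

Parse left to right into trochaic (ˈσσ) feet: (ˈe.ba) (ˈno.ka) (ˈku.blo) (ˈmi.gu).
Foot heads (stressed positions): 1, 3, 5, 7.
End Rule Rightmost: primary stress on the rightmost head = syllable 7.
Secondary stress on 1, 3, 5: ˌe.ba.ˌno.ka.ˌku.blo.ˈmi.gu.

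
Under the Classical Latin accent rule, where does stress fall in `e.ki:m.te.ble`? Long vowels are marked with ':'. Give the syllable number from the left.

Classical Latin: stress the penult if heavy (long vowel or closed), else the antepenult.
Weights: 2 ki:m H, 3 te L, 4 ble L.
The penult (syllable 3, te) is light, so stress falls on the antepenult (syllable 2, ki:m).
Stress on syllable 2: e.ˈki:m.te.ble.

2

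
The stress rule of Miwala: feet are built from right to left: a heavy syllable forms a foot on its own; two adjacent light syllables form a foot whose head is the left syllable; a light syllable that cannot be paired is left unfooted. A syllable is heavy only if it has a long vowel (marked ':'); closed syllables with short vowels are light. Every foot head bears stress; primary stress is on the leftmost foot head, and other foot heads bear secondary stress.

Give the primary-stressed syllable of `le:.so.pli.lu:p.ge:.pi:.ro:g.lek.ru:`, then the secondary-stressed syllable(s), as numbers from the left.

Weights: 1 le: H, 2 so L, 3 pli L, 4 lu:p H, 5 ge: H, 6 pi: H, 7 ro:g H, 8 lek L, 9 ru: H.
Parse right to left (heavy = foot alone; LL = one foot; stranded L unfooted): (ˈle:) (ˈso.pli) (ˈlu:p) (ˈge:) (ˈpi:) (ˈro:g) lek (ˈru:).
Foot heads: 1, 2, 4, 5, 6, 7, 9.
Primary stress on the leftmost head = syllable 1.
Secondary stress on 2, 4, 5, 6, 7, 9: ˈle:.ˌso.pli.ˌlu:p.ˌge:.ˌpi:.ˌro:g.lek.ˌru:.

primary 1, secondary 2, 4, 5, 6, 7, 9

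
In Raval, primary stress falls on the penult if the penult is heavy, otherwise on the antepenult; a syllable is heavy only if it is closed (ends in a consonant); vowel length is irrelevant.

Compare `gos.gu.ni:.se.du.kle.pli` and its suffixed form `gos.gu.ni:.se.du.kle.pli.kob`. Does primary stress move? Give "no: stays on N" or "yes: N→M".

Base `gos.gu.ni:.se.du.kle.pli` (7 syllables):
  Weights: 5 du L, 6 kle L, 7 pli L.
  The penult (syllable 6, kle) is light, so stress falls on the antepenult (syllable 5, du).
  → primary stress on syllable 5.
Suffixed `gos.gu.ni:.se.du.kle.pli.kob` (8 syllables):
  Weights: 6 kle L, 7 pli L, 8 kob H.
  The penult (syllable 7, pli) is light, so stress falls on the antepenult (syllable 6, kle).
  → primary stress on syllable 6.

yes: 5→6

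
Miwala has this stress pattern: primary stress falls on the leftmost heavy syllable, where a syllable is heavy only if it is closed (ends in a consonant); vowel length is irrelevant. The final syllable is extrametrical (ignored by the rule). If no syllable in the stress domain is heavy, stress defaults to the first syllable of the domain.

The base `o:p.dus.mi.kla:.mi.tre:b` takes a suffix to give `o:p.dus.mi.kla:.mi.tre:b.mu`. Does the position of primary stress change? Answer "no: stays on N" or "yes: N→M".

no: stays on 1

Base `o:p.dus.mi.kla:.mi.tre:b` (6 syllables):
  The final syllable (6, tre:b) is extrametrical; the stress domain is syllables 1–5.
  Weights: 1 o:p H, 2 dus H, 3 mi L, 4 kla: L, 5 mi L.
  Heavy syllables in the domain: 1, 2. The leftmost is syllable 1 (o:p).
  → primary stress on syllable 1.
Suffixed `o:p.dus.mi.kla:.mi.tre:b.mu` (7 syllables):
  The final syllable (7, mu) is extrametrical; the stress domain is syllables 1–6.
  Weights: 1 o:p H, 2 dus H, 3 mi L, 4 kla: L, 5 mi L, 6 tre:b H.
  Heavy syllables in the domain: 1, 2, 6. The leftmost is syllable 1 (o:p).
  → primary stress on syllable 1.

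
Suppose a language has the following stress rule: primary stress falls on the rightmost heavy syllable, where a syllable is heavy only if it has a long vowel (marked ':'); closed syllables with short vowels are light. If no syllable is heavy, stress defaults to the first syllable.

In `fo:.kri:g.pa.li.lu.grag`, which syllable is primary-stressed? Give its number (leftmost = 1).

Weights: 1 fo: H, 2 kri:g H, 3 pa L, 4 li L, 5 lu L, 6 grag L.
Heavy syllables in the domain: 1, 2. The rightmost is syllable 2 (kri:g).
Primary stress: syllable 2 → fo:.ˈkri:g.pa.li.lu.grag.

2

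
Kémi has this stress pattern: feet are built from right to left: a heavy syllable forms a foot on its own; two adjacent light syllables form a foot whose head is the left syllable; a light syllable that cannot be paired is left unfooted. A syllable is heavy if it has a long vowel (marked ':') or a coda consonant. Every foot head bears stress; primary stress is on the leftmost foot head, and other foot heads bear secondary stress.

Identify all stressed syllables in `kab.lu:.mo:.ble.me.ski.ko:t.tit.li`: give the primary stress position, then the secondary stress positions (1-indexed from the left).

Weights: 1 kab H, 2 lu: H, 3 mo: H, 4 ble L, 5 me L, 6 ski L, 7 ko:t H, 8 tit H, 9 li L.
Parse right to left (heavy = foot alone; LL = one foot; stranded L unfooted): (ˈkab) (ˈlu:) (ˈmo:) ble (ˈme.ski) (ˈko:t) (ˈtit) li.
Foot heads: 1, 2, 3, 5, 7, 8.
Primary stress on the leftmost head = syllable 1.
Secondary stress on 2, 3, 5, 7, 8: ˈkab.ˌlu:.ˌmo:.ble.ˌme.ski.ˌko:t.ˌtit.li.

primary 1, secondary 2, 3, 5, 7, 8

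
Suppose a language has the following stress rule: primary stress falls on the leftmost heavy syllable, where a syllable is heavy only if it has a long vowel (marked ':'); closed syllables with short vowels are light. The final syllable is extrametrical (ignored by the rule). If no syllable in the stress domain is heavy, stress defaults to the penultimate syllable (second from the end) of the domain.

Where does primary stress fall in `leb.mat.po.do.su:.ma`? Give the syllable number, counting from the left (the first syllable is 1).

The final syllable (6, ma) is extrametrical; the stress domain is syllables 1–5.
Weights: 1 leb L, 2 mat L, 3 po L, 4 do L, 5 su: H.
Heavy syllables in the domain: 5. The leftmost is syllable 5 (su:).
Primary stress: syllable 5 → leb.mat.po.do.ˈsu:.ma.

5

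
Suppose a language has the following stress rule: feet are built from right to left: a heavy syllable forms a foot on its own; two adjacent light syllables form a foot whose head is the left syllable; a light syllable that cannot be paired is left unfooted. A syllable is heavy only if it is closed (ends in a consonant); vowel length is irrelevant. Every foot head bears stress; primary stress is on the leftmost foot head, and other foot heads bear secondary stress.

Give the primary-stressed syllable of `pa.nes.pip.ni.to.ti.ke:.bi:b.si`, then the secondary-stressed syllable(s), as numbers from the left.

Weights: 1 pa L, 2 nes H, 3 pip H, 4 ni L, 5 to L, 6 ti L, 7 ke: L, 8 bi:b H, 9 si L.
Parse right to left (heavy = foot alone; LL = one foot; stranded L unfooted): pa (ˈnes) (ˈpip) (ˈni.to) (ˈti.ke:) (ˈbi:b) si.
Foot heads: 2, 3, 4, 6, 8.
Primary stress on the leftmost head = syllable 2.
Secondary stress on 3, 4, 6, 8: pa.ˈnes.ˌpip.ˌni.to.ˌti.ke:.ˌbi:b.si.

primary 2, secondary 3, 4, 6, 8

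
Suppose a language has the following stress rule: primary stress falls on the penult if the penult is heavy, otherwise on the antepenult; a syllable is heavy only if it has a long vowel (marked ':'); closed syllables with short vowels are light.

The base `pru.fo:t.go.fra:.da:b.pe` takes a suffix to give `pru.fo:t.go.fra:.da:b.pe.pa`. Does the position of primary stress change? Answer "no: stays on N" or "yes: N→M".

no: stays on 5

Base `pru.fo:t.go.fra:.da:b.pe` (6 syllables):
  Weights: 4 fra: H, 5 da:b H, 6 pe L.
  The penult (syllable 5, da:b) is heavy, so it takes stress.
  → primary stress on syllable 5.
Suffixed `pru.fo:t.go.fra:.da:b.pe.pa` (7 syllables):
  Weights: 5 da:b H, 6 pe L, 7 pa L.
  The penult (syllable 6, pe) is light, so stress falls on the antepenult (syllable 5, da:b).
  → primary stress on syllable 5.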